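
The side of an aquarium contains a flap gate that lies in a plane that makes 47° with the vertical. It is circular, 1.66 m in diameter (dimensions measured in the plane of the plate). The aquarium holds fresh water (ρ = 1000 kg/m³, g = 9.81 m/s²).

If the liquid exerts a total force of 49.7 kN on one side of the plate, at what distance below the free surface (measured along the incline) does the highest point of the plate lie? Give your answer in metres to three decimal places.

y_top ≈ 2.602 m

γ = ρg = 1000 × 9.81 = 9810 N/m³ = 9.81 kN/m³.
A = π(0.83)² = 2.16424 m².
From F = γ·h_c·A, the centroid depth is h_c = 49.7/(9.81 × 2.16424) = 2.3409 m.
The plate makes 47° with the vertical, i.e. θ = 90° − 47° = 43° to the horizontal. Measuring y along the incline from the free-surface line, vertical depth h = y·sinθ with sinθ = 0.681998.
Along the incline, y_c = h_c/sinθ = 2.3409/0.681998 = 3.43241 m.
The centroid is at the centre, 0.83 m below the top of the plate, so the highest point sits at y_top = 3.43241 − 0.83 = 2.60241 m along the incline.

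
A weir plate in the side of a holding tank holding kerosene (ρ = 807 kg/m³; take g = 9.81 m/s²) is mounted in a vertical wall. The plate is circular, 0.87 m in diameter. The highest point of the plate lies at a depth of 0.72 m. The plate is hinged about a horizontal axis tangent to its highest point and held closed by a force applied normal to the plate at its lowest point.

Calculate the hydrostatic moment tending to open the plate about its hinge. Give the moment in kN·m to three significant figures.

M ≈ 2.59 kN·m

γ = ρg = 807 × 9.81 / 1000 = 7.91667 kN/m³.
The centroid is at the centre, 0.435 m below the top of the plate, so the centroid depth is h_c = 0.72 + 0.435 = 1.155 m.
A = π(0.435)² = 0.594468 m².
Resultant F = γ·h_c·A = 7.91667 × 1.155 × 0.594468 = 5.43567 kN.
I_c = πr⁴/4 = π × 0.435⁴/4 = 0.028122 m⁴.
Centre of pressure: y_p = y_c + I_c/(y_c·A) = 1.155 + 0.028122/(1.155 × 0.594468) = 1.155 + 0.0409577 = 1.19596 m along the plane.
The resultant acts 0.435 + 0.0409577 = 0.475958 m (along the plate) below the hinge at the top edge, so the moment about the hinge is M = F × 0.475958 = 5.43567 × 0.475958 = 2.58715 kN·m.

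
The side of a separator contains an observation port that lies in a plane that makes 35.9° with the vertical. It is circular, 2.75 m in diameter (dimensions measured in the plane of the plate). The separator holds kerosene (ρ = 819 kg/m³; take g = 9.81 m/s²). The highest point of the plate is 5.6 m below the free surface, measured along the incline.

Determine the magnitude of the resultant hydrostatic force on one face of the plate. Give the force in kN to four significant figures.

F ≈ 269.6 kN

γ = ρg = 819 × 9.81 / 1000 = 8.03439 kN/m³.
The plate makes 35.9° with the vertical, i.e. θ = 90° − 35.9° = 54.1° to the horizontal. Measuring y along the incline from the free-surface line, vertical depth h = y·sinθ with sinθ = 0.810042.
The centroid is at the centre, 1.375 m below the top of the plate, so y_c = 5.6 + 1.375 = 6.975 m and h_c = 6.975 × 0.810042 = 5.65004 m.
A = π(1.375)² = 5.93957 m².
Resultant F = γ·h_c·A = 8.03439 × 5.65004 × 5.93957 = 269.625 kN.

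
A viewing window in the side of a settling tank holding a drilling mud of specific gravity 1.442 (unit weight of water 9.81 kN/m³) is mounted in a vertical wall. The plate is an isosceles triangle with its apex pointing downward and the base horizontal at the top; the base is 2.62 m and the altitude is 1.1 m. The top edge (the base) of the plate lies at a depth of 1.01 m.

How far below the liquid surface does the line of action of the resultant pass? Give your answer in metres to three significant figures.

γ = 1.442 × 9.81 = 14.14602 kN/m³.
With the apex down, the centroid sits h/3 = 1.1/3 = 0.366667 m below the base (the top edge), so the centroid depth is h_c = 1.01 + 0.366667 = 1.37667 m.
A = ½ × 2.62 × 1.1 = 1.441 m².
Resultant F = γ·h_c·A = 14.14602 × 1.37667 × 1.441 = 28.0626 kN.
I_c = b·h³/36 = 2.62 × 1.1³/36 = 0.0968672 m⁴.
Centre of pressure: y_p = y_c + I_c/(y_c·A) = 1.37667 + 0.0968672/(1.37667 × 1.441) = 1.37667 + 0.0488296 = 1.4255 m along the plane.

h_p = 1.43 m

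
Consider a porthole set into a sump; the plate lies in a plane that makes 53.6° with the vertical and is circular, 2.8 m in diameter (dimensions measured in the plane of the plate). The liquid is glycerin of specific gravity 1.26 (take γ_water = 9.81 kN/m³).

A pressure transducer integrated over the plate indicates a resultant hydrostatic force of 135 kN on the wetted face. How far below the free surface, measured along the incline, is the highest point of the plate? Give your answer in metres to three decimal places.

y_top ≈ 1.589 m

γ = 1.26 × 9.81 = 12.3606 kN/m³.
A = π(1.4)² = 6.15752 m².
From F = γ·h_c·A, the centroid depth is h_c = 135/(12.3606 × 6.15752) = 1.77373 m.
The plate makes 53.6° with the vertical, i.e. θ = 90° − 53.6° = 36.4° to the horizontal. Measuring y along the incline from the free-surface line, vertical depth h = y·sinθ with sinθ = 0.593419.
Along the incline, y_c = h_c/sinθ = 1.77373/0.593419 = 2.989 m.
The centroid is at the centre, 1.4 m below the top of the plate, so the highest point sits at y_top = 2.989 − 1.4 = 1.589 m along the incline.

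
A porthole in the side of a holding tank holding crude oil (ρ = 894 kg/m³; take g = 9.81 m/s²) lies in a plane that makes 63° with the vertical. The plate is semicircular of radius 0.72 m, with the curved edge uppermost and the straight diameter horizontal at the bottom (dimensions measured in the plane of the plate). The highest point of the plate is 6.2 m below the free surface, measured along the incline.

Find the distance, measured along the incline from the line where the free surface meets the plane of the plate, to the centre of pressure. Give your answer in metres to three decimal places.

y_p = 6.620 m

γ = ρg = 894 × 9.81 / 1000 = 8.77014 kN/m³.
The plate makes 63° with the vertical, i.e. θ = 90° − 63° = 27° to the horizontal. Measuring y along the incline from the free-surface line, vertical depth h = y·sinθ with sinθ = 0.453990.
The centroid lies 4r/(3π) = 0.305577 m above the diameter, so r − 4r/(3π) = 0.72 − 0.305577 = 0.414423 m below the topmost point, so y_c = 6.2 + 0.414423 = 6.61442 m and h_c = 6.61442 × 0.453990 = 3.00288 m.
A = πr²/2 = π × 0.72²/2 = 0.814301 m².
Resultant F = γ·h_c·A = 8.77014 × 3.00288 × 0.814301 = 21.4452 kN.
I_c = (π/8 − 8/(9π))·r⁴ = 0.109757 × 0.72⁴ = 0.0294959 m⁴.
Centre of pressure: y_p = y_c + I_c/(y_c·A) = 6.61442 + 0.0294959/(6.61442 × 0.814301) = 6.61442 + 0.00547627 = 6.6199 m along the plane.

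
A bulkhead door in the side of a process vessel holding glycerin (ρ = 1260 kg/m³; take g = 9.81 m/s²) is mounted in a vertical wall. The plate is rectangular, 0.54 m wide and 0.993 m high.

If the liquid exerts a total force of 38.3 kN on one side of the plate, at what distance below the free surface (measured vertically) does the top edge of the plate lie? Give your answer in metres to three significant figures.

γ = ρg = 1260 × 9.81 / 1000 = 12.3606 kN/m³.
A = 0.54 × 0.993 = 0.53622 m².
From F = γ·h_c·A, the centroid depth is h_c = 38.3/(12.3606 × 0.53622) = 5.77851 m.
The centroid lies 0.993/2 = 0.4965 m below the top edge, so the top edge sits at h_top = 5.77851 − 0.4965 = 5.28201 m below the surface.

d_top ≈ 5.28 m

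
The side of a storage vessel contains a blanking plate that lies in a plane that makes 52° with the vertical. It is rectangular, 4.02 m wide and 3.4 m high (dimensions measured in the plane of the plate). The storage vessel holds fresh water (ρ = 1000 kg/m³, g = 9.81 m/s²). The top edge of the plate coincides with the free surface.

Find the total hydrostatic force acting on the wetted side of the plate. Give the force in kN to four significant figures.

F ≈ 140.3 kN

γ = ρg = 1000 × 9.81 = 9810 N/m³ = 9.81 kN/m³.
The plate makes 52° with the vertical, i.e. θ = 90° − 52° = 38° to the horizontal. Measuring y along the incline from the free-surface line, vertical depth h = y·sinθ with sinθ = 0.615661.
The centroid lies 3.4/2 = 1.7 m below the top edge, so y_c = 1.7 m and h_c = 1.7 × 0.615661 = 1.04662 m.
A = 4.02 × 3.4 = 13.668 m².
Resultant F = γ·h_c·A = 9.81 × 1.04662 × 13.668 = 140.334 kN.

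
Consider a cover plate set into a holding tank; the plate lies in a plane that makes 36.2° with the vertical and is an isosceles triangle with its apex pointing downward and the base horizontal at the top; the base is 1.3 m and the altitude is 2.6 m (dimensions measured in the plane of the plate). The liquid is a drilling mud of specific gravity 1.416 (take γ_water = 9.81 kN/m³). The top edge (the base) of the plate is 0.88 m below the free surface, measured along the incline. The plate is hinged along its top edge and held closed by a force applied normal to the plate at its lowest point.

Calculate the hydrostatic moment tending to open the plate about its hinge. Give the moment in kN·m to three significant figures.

M ≈ 35.8 kN·m

γ = 1.416 × 9.81 = 13.89096 kN/m³.
The plate makes 36.2° with the vertical, i.e. θ = 90° − 36.2° = 53.8° to the horizontal. Measuring y along the incline from the free-surface line, vertical depth h = y·sinθ with sinθ = 0.806960.
With the apex down, the centroid sits h/3 = 2.6/3 = 0.866667 m below the base (the top edge), so y_c = 0.88 + 0.866667 = 1.74667 m and h_c = 1.74667 × 0.806960 = 1.40949 m.
A = ½ × 1.3 × 2.6 = 1.69 m².
Resultant F = γ·h_c·A = 13.89096 × 1.40949 × 1.69 = 33.0888 kN.
I_c = b·h³/36 = 1.3 × 2.6³/36 = 0.634689 m⁴.
Centre of pressure: y_p = y_c + I_c/(y_c·A) = 1.74667 + 0.634689/(1.74667 × 1.69) = 1.74667 + 0.215012 = 1.96168 m along the plane.
The resultant acts 0.866667 + 0.215012 = 1.08168 m (along the plate) below the hinge at the top edge, so the moment about the hinge is M = F × 1.08168 = 33.0888 × 1.08168 = 35.7915 kN·m.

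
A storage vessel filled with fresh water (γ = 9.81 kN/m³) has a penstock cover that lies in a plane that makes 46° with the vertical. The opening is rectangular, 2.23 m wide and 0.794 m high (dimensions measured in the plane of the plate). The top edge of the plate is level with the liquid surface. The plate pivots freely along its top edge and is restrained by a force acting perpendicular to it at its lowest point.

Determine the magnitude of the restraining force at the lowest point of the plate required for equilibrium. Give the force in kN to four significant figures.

P ≈ 3.193 kN

γ = 9.81 kN/m³.
The plate makes 46° with the vertical, i.e. θ = 90° − 46° = 44° to the horizontal. Measuring y along the incline from the free-surface line, vertical depth h = y·sinθ with sinθ = 0.694658.
The centroid lies 0.794/2 = 0.397 m below the top edge, so y_c = 0.397 m and h_c = 0.397 × 0.694658 = 0.275779 m.
A = 2.23 × 0.794 = 1.77062 m².
Resultant F = γ·h_c·A = 9.81 × 0.275779 × 1.77062 = 4.79022 kN.
I_c = b·h³/12 = 2.23 × 0.794³/12 = 0.0930219 m⁴.
Centre of pressure: y_p = y_c + I_c/(y_c·A) = 0.397 + 0.0930219/(0.397 × 1.77062) = 0.397 + 0.132333 = 0.529333 m along the plane.
The resultant acts 0.397 + 0.132333 = 0.529333 m (along the plate) below the hinge at the top edge, so the moment about the hinge is M = F × 0.529333 = 4.79022 × 0.529333 = 2.53562 kN·m.
A normal force at the bottom, 0.794 m from the hinge, must supply this moment: P = 2.53562/0.794 = 3.19348 kN.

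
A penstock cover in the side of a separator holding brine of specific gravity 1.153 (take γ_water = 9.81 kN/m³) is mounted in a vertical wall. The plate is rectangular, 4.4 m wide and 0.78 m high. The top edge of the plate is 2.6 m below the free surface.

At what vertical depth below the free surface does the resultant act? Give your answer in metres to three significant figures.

γ = 1.153 × 9.81 = 11.31093 kN/m³.
The centroid lies 0.78/2 = 0.39 m below the top edge, so the centroid depth is h_c = 2.6 + 0.39 = 2.99 m.
A = 4.4 × 0.78 = 3.432 m².
Resultant F = γ·h_c·A = 11.31093 × 2.99 × 3.432 = 116.069 kN.
I_c = b·h³/12 = 4.4 × 0.78³/12 = 0.174002 m⁴.
Centre of pressure: y_p = y_c + I_c/(y_c·A) = 2.99 + 0.174002/(2.99 × 3.432) = 2.99 + 0.0169565 = 3.00696 m along the plane.

h_p = 3.01 m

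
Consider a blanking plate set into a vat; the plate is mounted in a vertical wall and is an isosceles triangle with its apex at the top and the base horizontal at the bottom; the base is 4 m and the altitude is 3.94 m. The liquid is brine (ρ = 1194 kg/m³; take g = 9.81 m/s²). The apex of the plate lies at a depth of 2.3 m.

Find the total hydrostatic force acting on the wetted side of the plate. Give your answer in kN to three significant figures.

F ≈ 455 kN

γ = ρg = 1194 × 9.81 / 1000 = 11.71314 kN/m³.
With the apex up, the centroid sits 2h/3 = 2 × 3.94/3 = 2.62667 m below the apex, so the centroid depth is h_c = 2.3 + 2.62667 = 4.92667 m.
A = ½ × 4 × 3.94 = 7.88 m².
Resultant F = γ·h_c·A = 11.71314 × 4.92667 × 7.88 = 454.729 kN.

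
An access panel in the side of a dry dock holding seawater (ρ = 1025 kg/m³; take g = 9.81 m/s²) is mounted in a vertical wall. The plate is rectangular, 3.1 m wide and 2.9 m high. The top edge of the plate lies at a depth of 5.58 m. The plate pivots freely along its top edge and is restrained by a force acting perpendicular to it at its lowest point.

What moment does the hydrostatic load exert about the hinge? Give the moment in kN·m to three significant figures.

γ = ρg = 1025 × 9.81 / 1000 = 10.05525 kN/m³.
The centroid lies 2.9/2 = 1.45 m below the top edge, so the centroid depth is h_c = 5.58 + 1.45 = 7.03 m.
A = 3.1 × 2.9 = 8.99 m².
Resultant F = γ·h_c·A = 10.05525 × 7.03 × 8.99 = 635.489 kN.
I_c = b·h³/12 = 3.1 × 2.9³/12 = 6.30049 m⁴.
Centre of pressure: y_p = y_c + I_c/(y_c·A) = 7.03 + 6.30049/(7.03 × 8.99) = 7.03 + 0.0996918 = 7.12969 m along the plane.
The resultant acts 1.45 + 0.0996918 = 1.54969 m (along the plate) below the hinge at the top edge, so the moment about the hinge is M = F × 1.54969 = 635.489 × 1.54969 = 984.811 kN·m.

M ≈ 985 kN·m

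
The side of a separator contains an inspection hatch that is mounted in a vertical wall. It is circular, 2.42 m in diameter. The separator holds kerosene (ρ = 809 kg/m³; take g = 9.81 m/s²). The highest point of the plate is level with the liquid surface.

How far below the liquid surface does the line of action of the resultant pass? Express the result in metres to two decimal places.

γ = ρg = 809 × 9.81 / 1000 = 7.93629 kN/m³.
The centroid is at the centre, 1.21 m below the top of the plate, so the centroid depth is h_c = 1.21 m.
A = π(1.21)² = 4.59961 m².
Resultant F = γ·h_c·A = 7.93629 × 1.21 × 4.59961 = 44.1696 kN.
I_c = πr⁴/4 = π × 1.21⁴/4 = 1.68357 m⁴.
Centre of pressure: y_p = y_c + I_c/(y_c·A) = 1.21 + 1.68357/(1.21 × 4.59961) = 1.21 + 0.3025 = 1.5125 m along the plane.

h_p = 1.51 m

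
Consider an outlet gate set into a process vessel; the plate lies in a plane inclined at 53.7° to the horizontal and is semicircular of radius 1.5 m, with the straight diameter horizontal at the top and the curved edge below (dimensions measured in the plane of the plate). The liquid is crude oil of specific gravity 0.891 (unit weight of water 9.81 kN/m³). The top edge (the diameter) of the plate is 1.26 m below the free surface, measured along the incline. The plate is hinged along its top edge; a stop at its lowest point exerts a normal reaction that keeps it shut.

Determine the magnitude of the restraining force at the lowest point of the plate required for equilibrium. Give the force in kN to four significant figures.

P ≈ 22.65 kN

γ = 0.891 × 9.81 = 8.74071 kN/m³.
Let θ = 53.7° be the plate's angle to the horizontal; measure y along the incline from where the plane meets the free surface. Vertical depth h = y·sinθ with sinθ = 0.805928.
The centroid of a semicircle lies 4r/(3π) = 0.63662 m from the diameter, here below the top edge, so y_c = 1.26 + 0.63662 = 1.89662 m and h_c = 1.89662 × 0.805928 = 1.52854 m.
A = πr²/2 = π × 1.5²/2 = 3.53429 m².
Resultant F = γ·h_c·A = 8.74071 × 1.52854 × 3.53429 = 47.22 kN.
I_c = (π/8 − 8/(9π))·r⁴ = 0.109757 × 1.5⁴ = 0.555645 m⁴.
Centre of pressure: y_p = y_c + I_c/(y_c·A) = 1.89662 + 0.555645/(1.89662 × 3.53429) = 1.89662 + 0.0828924 = 1.97951 m along the plane.
The resultant acts 0.63662 + 0.0828924 = 0.719512 m (along the plate) below the hinge at the top edge, so the moment about the hinge is M = F × 0.719512 = 47.22 × 0.719512 = 33.9754 kN·m.
A normal force at the bottom, 1.5 m from the hinge, must supply this moment: P = 33.9754/1.5 = 22.6503 kN.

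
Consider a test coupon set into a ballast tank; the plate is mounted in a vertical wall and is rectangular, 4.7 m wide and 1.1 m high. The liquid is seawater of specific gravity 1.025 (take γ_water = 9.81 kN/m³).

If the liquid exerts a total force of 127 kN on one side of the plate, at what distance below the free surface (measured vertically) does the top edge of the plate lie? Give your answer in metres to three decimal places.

γ = 1.025 × 9.81 = 10.05525 kN/m³.
A = 4.7 × 1.1 = 5.17 m².
From F = γ·h_c·A, the centroid depth is h_c = 127/(10.05525 × 5.17) = 2.44298 m.
The centroid lies 1.1/2 = 0.55 m below the top edge, so the top edge sits at h_top = 2.44298 − 0.55 = 1.89298 m below the surface.

d_top ≈ 1.893 m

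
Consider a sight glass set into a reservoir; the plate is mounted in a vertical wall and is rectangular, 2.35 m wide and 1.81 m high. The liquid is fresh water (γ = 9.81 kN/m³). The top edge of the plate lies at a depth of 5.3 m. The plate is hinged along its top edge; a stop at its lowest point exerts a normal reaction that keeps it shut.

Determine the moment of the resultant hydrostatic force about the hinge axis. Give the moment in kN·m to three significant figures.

M ≈ 246 kN·m

γ = 9.81 kN/m³.
The centroid lies 1.81/2 = 0.905 m below the top edge, so the centroid depth is h_c = 5.3 + 0.905 = 6.205 m.
A = 2.35 × 1.81 = 4.2535 m².
Resultant F = γ·h_c·A = 9.81 × 6.205 × 4.2535 = 258.915 kN.
I_c = b·h³/12 = 2.35 × 1.81³/12 = 1.16124 m⁴.
Centre of pressure: y_p = y_c + I_c/(y_c·A) = 6.205 + 1.16124/(6.205 × 4.2535) = 6.205 + 0.0439981 = 6.249 m along the plane.
The resultant acts 0.905 + 0.0439981 = 0.948998 m (along the plate) below the hinge at the top edge, so the moment about the hinge is M = F × 0.948998 = 258.915 × 0.948998 = 245.71 kN·m.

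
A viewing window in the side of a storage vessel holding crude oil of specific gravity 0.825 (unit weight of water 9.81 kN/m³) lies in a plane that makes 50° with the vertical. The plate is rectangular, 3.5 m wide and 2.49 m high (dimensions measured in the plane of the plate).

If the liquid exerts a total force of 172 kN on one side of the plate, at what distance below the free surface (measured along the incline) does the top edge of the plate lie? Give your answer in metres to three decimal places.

γ = 0.825 × 9.81 = 8.09325 kN/m³.
A = 3.5 × 2.49 = 8.715 m².
From F = γ·h_c·A, the centroid depth is h_c = 172/(8.09325 × 8.715) = 2.43859 m.
The plate makes 50° with the vertical, i.e. θ = 90° − 50° = 40° to the horizontal. Measuring y along the incline from the free-surface line, vertical depth h = y·sinθ with sinθ = 0.642788.
Along the incline, y_c = h_c/sinθ = 2.43859/0.642788 = 3.79377 m.
The centroid lies 2.49/2 = 1.245 m below the top edge, so the top edge sits at y_top = 3.79377 − 1.245 = 2.54877 m along the incline.

y_top ≈ 2.549 m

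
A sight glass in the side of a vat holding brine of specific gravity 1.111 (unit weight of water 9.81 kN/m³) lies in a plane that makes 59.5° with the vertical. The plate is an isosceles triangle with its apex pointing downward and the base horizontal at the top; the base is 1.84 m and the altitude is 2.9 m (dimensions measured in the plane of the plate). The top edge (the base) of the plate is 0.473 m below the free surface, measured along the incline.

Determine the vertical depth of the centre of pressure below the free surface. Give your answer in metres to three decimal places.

h_p = 0.895 m

γ = 1.111 × 9.81 = 10.89891 kN/m³.
The plate makes 59.5° with the vertical, i.e. θ = 90° − 59.5° = 30.5° to the horizontal. Measuring y along the incline from the free-surface line, vertical depth h = y·sinθ with sinθ = 0.507538.
With the apex down, the centroid sits h/3 = 2.9/3 = 0.966667 m below the base (the top edge), so y_c = 0.473 + 0.966667 = 1.43967 m and h_c = 1.43967 × 0.507538 = 0.730687 m.
A = ½ × 1.84 × 2.9 = 2.668 m².
Resultant F = γ·h_c·A = 10.89891 × 0.730687 × 2.668 = 21.2471 kN.
I_c = b·h³/36 = 1.84 × 2.9³/36 = 1.24655 m⁴.
Centre of pressure: y_p = y_c + I_c/(y_c·A) = 1.43967 + 1.24655/(1.43967 × 2.668) = 1.43967 + 0.324535 = 1.76421 m along the plane.
Vertically, h_p = y_p·sinθ = 1.76421 × 0.507538 = 0.895404 m.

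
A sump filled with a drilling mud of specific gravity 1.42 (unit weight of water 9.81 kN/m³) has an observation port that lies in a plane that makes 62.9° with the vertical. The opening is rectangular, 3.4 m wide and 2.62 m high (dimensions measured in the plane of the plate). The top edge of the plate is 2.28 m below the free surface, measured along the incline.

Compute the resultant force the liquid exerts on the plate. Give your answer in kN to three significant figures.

F ≈ 203 kN

γ = 1.42 × 9.81 = 13.9302 kN/m³.
The plate makes 62.9° with the vertical, i.e. θ = 90° − 62.9° = 27.1° to the horizontal. Measuring y along the incline from the free-surface line, vertical depth h = y·sinθ with sinθ = 0.455545.
The centroid lies 2.62/2 = 1.31 m below the top edge, so y_c = 2.28 + 1.31 = 3.59 m and h_c = 3.59 × 0.455545 = 1.63541 m.
A = 3.4 × 2.62 = 8.908 m².
Resultant F = γ·h_c·A = 13.9302 × 1.63541 × 8.908 = 202.938 kN.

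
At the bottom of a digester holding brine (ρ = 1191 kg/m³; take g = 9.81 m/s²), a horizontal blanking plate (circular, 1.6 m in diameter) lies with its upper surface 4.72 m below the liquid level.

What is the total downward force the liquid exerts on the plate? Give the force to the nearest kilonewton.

F ≈ 111 kN

γ = ρg = 1191 × 9.81 / 1000 = 11.68371 kN/m³.
The plate is horizontal, so pressure is uniform at p = γ·h = 11.68371 × 4.72 = 55.1471 kN/m².
A = π(0.8)² = 2.01062 m².
F = p·A = 55.1471 × 2.01062 = 110.88 kN.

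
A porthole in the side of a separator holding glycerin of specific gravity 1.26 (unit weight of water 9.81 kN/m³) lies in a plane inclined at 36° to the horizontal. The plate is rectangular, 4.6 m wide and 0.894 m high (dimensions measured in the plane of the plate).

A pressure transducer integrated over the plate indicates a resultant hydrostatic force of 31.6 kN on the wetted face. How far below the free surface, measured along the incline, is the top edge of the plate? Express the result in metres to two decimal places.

y_top ≈ 0.61 m

γ = 1.26 × 9.81 = 12.3606 kN/m³.
A = 4.6 × 0.894 = 4.1124 m².
From F = γ·h_c·A, the centroid depth is h_c = 31.6/(12.3606 × 4.1124) = 0.621659 m.
Let θ = 36° be the plate's angle to the horizontal; measure y along the incline from where the plane meets the free surface. Vertical depth h = y·sinθ with sinθ = 0.587785.
Along the incline, y_c = h_c/sinθ = 0.621659/0.587785 = 1.05763 m.
The centroid lies 0.894/2 = 0.447 m below the top edge, so the top edge sits at y_top = 1.05763 − 0.447 = 0.61063 m along the incline.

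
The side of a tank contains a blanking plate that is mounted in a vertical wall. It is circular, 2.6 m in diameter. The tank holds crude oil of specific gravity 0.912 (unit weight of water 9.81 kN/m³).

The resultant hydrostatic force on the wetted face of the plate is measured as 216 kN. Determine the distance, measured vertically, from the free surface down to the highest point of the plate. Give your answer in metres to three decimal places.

d_top ≈ 3.247 m

γ = 0.912 × 9.81 = 8.94672 kN/m³.
A = π(1.3)² = 5.30929 m².
From F = γ·h_c·A, the centroid depth is h_c = 216/(8.94672 × 5.30929) = 4.5473 m.
The centroid is at the centre, 1.3 m below the top of the plate, so the highest point sits at h_top = 4.5473 − 1.3 = 3.2473 m below the surface.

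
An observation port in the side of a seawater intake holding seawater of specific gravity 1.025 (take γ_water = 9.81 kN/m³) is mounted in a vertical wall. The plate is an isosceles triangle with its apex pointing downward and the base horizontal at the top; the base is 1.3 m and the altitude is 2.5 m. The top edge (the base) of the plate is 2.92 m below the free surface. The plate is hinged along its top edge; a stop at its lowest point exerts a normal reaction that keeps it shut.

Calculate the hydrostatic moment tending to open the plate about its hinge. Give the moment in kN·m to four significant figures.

γ = 1.025 × 9.81 = 10.05525 kN/m³.
With the apex down, the centroid sits h/3 = 2.5/3 = 0.833333 m below the base (the top edge), so the centroid depth is h_c = 2.92 + 0.833333 = 3.75333 m.
A = ½ × 1.3 × 2.5 = 1.625 m².
Resultant F = γ·h_c·A = 10.05525 × 3.75333 × 1.625 = 61.3286 kN.
I_c = b·h³/36 = 1.3 × 2.5³/36 = 0.564236 m⁴.
Centre of pressure: y_p = y_c + I_c/(y_c·A) = 3.75333 + 0.564236/(3.75333 × 1.625) = 3.75333 + 0.0925104 = 3.84584 m along the plane.
The resultant acts 0.833333 + 0.0925104 = 0.925843 m (along the plate) below the hinge at the top edge, so the moment about the hinge is M = F × 0.925843 = 61.3286 × 0.925843 = 56.7807 kN·m.

M ≈ 56.78 kN·m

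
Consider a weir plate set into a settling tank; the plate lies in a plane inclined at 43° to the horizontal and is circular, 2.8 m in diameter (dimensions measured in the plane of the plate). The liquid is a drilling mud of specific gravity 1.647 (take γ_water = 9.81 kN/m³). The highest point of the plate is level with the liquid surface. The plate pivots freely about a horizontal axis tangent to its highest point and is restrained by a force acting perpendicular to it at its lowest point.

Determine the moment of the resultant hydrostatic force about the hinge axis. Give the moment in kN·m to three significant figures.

M ≈ 166 kN·m

γ = 1.647 × 9.81 = 16.15707 kN/m³.
Let θ = 43° be the plate's angle to the horizontal; measure y along the incline from where the plane meets the free surface. Vertical depth h = y·sinθ with sinθ = 0.681998.
The centroid is at the centre, 1.4 m below the top of the plate, so y_c = 1.4 m and h_c = 1.4 × 0.681998 = 0.954797 m.
A = π(1.4)² = 6.15752 m².
Resultant F = γ·h_c·A = 16.15707 × 0.954797 × 6.15752 = 94.9903 kN.
I_c = πr⁴/4 = π × 1.4⁴/4 = 3.01719 m⁴.
Centre of pressure: y_p = y_c + I_c/(y_c·A) = 1.4 + 3.01719/(1.4 × 6.15752) = 1.4 + 0.350001 = 1.75 m along the plane.
The resultant acts 1.4 + 0.350001 = 1.75 m (along the plate) below the hinge at the top edge, so the moment about the hinge is M = F × 1.75 = 94.9903 × 1.75 = 166.233 kN·m.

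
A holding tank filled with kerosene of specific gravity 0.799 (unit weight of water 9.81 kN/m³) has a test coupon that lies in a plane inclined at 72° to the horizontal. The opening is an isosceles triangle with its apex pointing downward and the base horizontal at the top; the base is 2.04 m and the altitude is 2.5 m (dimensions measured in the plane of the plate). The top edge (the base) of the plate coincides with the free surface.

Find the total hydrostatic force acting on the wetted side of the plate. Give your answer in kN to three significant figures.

γ = 0.799 × 9.81 = 7.83819 kN/m³.
Let θ = 72° be the plate's angle to the horizontal; measure y along the incline from where the plane meets the free surface. Vertical depth h = y·sinθ with sinθ = 0.951057.
With the apex down, the centroid sits h/3 = 2.5/3 = 0.833333 m below the base (the top edge), so y_c = 0.833333 m and h_c = 0.833333 × 0.951057 = 0.792547 m.
A = ½ × 2.04 × 2.5 = 2.55 m².
Resultant F = γ·h_c·A = 7.83819 × 0.792547 × 2.55 = 15.8409 kN.

F ≈ 15.8 kN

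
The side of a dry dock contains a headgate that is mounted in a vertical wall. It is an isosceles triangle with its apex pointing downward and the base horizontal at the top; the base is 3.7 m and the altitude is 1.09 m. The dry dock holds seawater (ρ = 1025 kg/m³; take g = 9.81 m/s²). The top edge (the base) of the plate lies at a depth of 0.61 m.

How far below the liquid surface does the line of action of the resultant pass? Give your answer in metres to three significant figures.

γ = ρg = 1025 × 9.81 / 1000 = 10.05525 kN/m³.
With the apex down, the centroid sits h/3 = 1.09/3 = 0.363333 m below the base (the top edge), so the centroid depth is h_c = 0.61 + 0.363333 = 0.973333 m.
A = ½ × 3.7 × 1.09 = 2.0165 m².
Resultant F = γ·h_c·A = 10.05525 × 0.973333 × 2.0165 = 19.7357 kN.
I_c = b·h³/36 = 3.7 × 1.09³/36 = 0.1331 m⁴.
Centre of pressure: y_p = y_c + I_c/(y_c·A) = 0.973333 + 0.1331/(0.973333 × 2.0165) = 0.973333 + 0.0678138 = 1.04115 m along the plane.

h_p = 1.04 m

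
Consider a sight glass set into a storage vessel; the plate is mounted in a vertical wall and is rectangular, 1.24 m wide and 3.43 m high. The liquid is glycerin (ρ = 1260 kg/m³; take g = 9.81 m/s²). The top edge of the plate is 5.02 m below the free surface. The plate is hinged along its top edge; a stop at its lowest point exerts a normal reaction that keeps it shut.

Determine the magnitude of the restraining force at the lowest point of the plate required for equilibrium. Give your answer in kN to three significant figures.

γ = ρg = 1260 × 9.81 / 1000 = 12.3606 kN/m³.
The centroid lies 3.43/2 = 1.715 m below the top edge, so the centroid depth is h_c = 5.02 + 1.715 = 6.735 m.
A = 1.24 × 3.43 = 4.2532 m².
Resultant F = γ·h_c·A = 12.3606 × 6.735 × 4.2532 = 354.073 kN.
I_c = b·h³/12 = 1.24 × 3.43³/12 = 4.16987 m⁴.
Centre of pressure: y_p = y_c + I_c/(y_c·A) = 6.735 + 4.16987/(6.735 × 4.2532) = 6.735 + 0.145569 = 6.88057 m along the plane.
The resultant acts 1.715 + 0.145569 = 1.86057 m (along the plate) below the hinge at the top edge, so the moment about the hinge is M = F × 1.86057 = 354.073 × 1.86057 = 658.778 kN·m.
A normal force at the bottom, 3.43 m from the hinge, must supply this moment: P = 658.778/3.43 = 192.064 kN.

P ≈ 192 kN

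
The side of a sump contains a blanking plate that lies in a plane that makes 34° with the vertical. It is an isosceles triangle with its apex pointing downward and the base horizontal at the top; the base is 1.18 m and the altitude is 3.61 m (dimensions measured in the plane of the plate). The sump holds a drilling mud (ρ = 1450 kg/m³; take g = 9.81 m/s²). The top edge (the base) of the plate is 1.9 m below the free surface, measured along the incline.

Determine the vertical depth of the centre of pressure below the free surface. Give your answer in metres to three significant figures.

γ = ρg = 1450 × 9.81 / 1000 = 14.2245 kN/m³.
The plate makes 34° with the vertical, i.e. θ = 90° − 34° = 56° to the horizontal. Measuring y along the incline from the free-surface line, vertical depth h = y·sinθ with sinθ = 0.829038.
With the apex down, the centroid sits h/3 = 3.61/3 = 1.20333 m below the base (the top edge), so y_c = 1.9 + 1.20333 = 3.10333 m and h_c = 3.10333 × 0.829038 = 2.57278 m.
A = ½ × 1.18 × 3.61 = 2.1299 m².
Resultant F = γ·h_c·A = 14.2245 × 2.57278 × 2.1299 = 77.9469 kN.
I_c = b·h³/36 = 1.18 × 3.61³/36 = 1.54206 m⁴.
Centre of pressure: y_p = y_c + I_c/(y_c·A) = 3.10333 + 1.54206/(3.10333 × 2.1299) = 3.10333 + 0.2333 = 3.33663 m along the plane.
Vertically, h_p = y_p·sinθ = 3.33663 × 0.829038 = 2.76619 m.

h_p = 2.77 m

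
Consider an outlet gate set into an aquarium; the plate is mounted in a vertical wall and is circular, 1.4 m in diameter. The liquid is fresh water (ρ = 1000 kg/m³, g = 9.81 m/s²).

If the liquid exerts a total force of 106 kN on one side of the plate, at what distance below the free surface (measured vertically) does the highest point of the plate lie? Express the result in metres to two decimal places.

d_top ≈ 6.32 m

γ = ρg = 1000 × 9.81 = 9810 N/m³ = 9.81 kN/m³.
A = π(0.7)² = 1.53938 m².
From F = γ·h_c·A, the centroid depth is h_c = 106/(9.81 × 1.53938) = 7.01925 m.
The centroid is at the centre, 0.7 m below the top of the plate, so the highest point sits at h_top = 7.01925 − 0.7 = 6.31925 m below the surface.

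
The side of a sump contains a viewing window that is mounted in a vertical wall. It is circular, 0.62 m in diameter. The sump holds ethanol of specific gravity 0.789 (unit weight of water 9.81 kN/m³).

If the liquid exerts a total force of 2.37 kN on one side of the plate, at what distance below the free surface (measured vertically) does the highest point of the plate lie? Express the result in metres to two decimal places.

γ = 0.789 × 9.81 = 7.74009 kN/m³.
A = π(0.31)² = 0.301907 m².
From F = γ·h_c·A, the centroid depth is h_c = 2.37/(7.74009 × 0.301907) = 1.01421 m.
The centroid is at the centre, 0.31 m below the top of the plate, so the highest point sits at h_top = 1.01421 − 0.31 = 0.70421 m below the surface.

d_top ≈ 0.70 m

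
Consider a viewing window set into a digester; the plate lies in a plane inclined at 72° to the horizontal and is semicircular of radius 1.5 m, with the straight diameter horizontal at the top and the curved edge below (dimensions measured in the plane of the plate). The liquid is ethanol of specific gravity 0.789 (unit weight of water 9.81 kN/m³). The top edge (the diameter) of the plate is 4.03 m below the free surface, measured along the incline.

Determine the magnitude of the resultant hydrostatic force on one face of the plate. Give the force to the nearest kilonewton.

F ≈ 121 kN

γ = 0.789 × 9.81 = 7.74009 kN/m³.
Let θ = 72° be the plate's angle to the horizontal; measure y along the incline from where the plane meets the free surface. Vertical depth h = y·sinθ with sinθ = 0.951057.
The centroid of a semicircle lies 4r/(3π) = 0.63662 m from the diameter, here below the top edge, so y_c = 4.03 + 0.63662 = 4.66662 m and h_c = 4.66662 × 0.951057 = 4.43822 m.
A = πr²/2 = π × 1.5²/2 = 3.53429 m².
Resultant F = γ·h_c·A = 7.74009 × 4.43822 × 3.53429 = 121.411 kN.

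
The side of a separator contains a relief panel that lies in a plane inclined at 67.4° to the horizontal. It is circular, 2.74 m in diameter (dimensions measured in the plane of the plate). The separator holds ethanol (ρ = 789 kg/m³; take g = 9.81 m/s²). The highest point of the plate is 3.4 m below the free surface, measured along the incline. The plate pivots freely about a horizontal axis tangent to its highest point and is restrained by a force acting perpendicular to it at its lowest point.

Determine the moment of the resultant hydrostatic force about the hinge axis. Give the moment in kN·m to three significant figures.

M ≈ 295 kN·m

γ = ρg = 789 × 9.81 / 1000 = 7.74009 kN/m³.
Let θ = 67.4° be the plate's angle to the horizontal; measure y along the incline from where the plane meets the free surface. Vertical depth h = y·sinθ with sinθ = 0.923210.
The centroid is at the centre, 1.37 m below the top of the plate, so y_c = 3.4 + 1.37 = 4.77 m and h_c = 4.77 × 0.923210 = 4.40371 m.
A = π(1.37)² = 5.89646 m².
Resultant F = γ·h_c·A = 7.74009 × 4.40371 × 5.89646 = 200.981 kN.
I_c = πr⁴/4 = π × 1.37⁴/4 = 2.76676 m⁴.
Centre of pressure: y_p = y_c + I_c/(y_c·A) = 4.77 + 2.76676/(4.77 × 5.89646) = 4.77 + 0.0983698 = 4.86837 m along the plane.
The resultant acts 1.37 + 0.0983698 = 1.46837 m (along the plate) below the hinge at the top edge, so the moment about the hinge is M = F × 1.46837 = 200.981 × 1.46837 = 295.114 kN·m.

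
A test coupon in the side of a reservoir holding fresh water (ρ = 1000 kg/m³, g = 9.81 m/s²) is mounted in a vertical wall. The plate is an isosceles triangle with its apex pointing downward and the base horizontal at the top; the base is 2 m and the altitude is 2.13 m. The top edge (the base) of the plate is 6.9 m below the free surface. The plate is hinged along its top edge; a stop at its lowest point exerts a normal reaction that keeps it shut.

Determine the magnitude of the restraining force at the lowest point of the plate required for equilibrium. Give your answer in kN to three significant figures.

P ≈ 55.5 kN

γ = ρg = 1000 × 9.81 = 9810 N/m³ = 9.81 kN/m³.
With the apex down, the centroid sits h/3 = 2.13/3 = 0.71 m below the base (the top edge), so the centroid depth is h_c = 6.9 + 0.71 = 7.61 m.
A = ½ × 2 × 2.13 = 2.13 m².
Resultant F = γ·h_c·A = 9.81 × 7.61 × 2.13 = 159.013 kN.
I_c = b·h³/36 = 2 × 2.13³/36 = 0.536866 m⁴.
Centre of pressure: y_p = y_c + I_c/(y_c·A) = 7.61 + 0.536866/(7.61 × 2.13) = 7.61 + 0.0331209 = 7.64312 m along the plane.
The resultant acts 0.71 + 0.0331209 = 0.743121 m (along the plate) below the hinge at the top edge, so the moment about the hinge is M = F × 0.743121 = 159.013 × 0.743121 = 118.166 kN·m.
A normal force at the bottom, 2.13 m from the hinge, must supply this moment: P = 118.166/2.13 = 55.477 kN.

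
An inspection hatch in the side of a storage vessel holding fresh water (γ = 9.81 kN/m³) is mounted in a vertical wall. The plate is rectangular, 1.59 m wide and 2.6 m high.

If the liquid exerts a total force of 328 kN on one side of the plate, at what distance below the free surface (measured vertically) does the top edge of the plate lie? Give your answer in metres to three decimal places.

γ = 9.81 kN/m³.
A = 1.59 × 2.6 = 4.134 m².
From F = γ·h_c·A, the centroid depth is h_c = 328/(9.81 × 4.134) = 8.08787 m.
The centroid lies 2.6/2 = 1.3 m below the top edge, so the top edge sits at h_top = 8.08787 − 1.3 = 6.78787 m below the surface.

d_top ≈ 6.788 m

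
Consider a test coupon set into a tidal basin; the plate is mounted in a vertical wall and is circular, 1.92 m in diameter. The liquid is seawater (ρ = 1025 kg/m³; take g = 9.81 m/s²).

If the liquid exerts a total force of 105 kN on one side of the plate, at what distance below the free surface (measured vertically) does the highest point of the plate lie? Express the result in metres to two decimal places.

γ = ρg = 1025 × 9.81 / 1000 = 10.05525 kN/m³.
A = π(0.96)² = 2.89529 m².
From F = γ·h_c·A, the centroid depth is h_c = 105/(10.05525 × 2.89529) = 3.60665 m.
The centroid is at the centre, 0.96 m below the top of the plate, so the highest point sits at h_top = 3.60665 − 0.96 = 2.64665 m below the surface.

d_top ≈ 2.65 m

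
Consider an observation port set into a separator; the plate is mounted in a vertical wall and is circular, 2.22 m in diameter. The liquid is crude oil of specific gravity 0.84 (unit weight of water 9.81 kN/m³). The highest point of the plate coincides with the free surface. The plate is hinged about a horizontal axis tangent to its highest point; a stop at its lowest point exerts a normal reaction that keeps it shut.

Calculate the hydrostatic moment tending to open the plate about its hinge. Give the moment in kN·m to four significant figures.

γ = 0.84 × 9.81 = 8.2404 kN/m³.
The centroid is at the centre, 1.11 m below the top of the plate, so the centroid depth is h_c = 1.11 m.
A = π(1.11)² = 3.87076 m².
Resultant F = γ·h_c·A = 8.2404 × 1.11 × 3.87076 = 35.4052 kN.
I_c = πr⁴/4 = π × 1.11⁴/4 = 1.19229 m⁴.
Centre of pressure: y_p = y_c + I_c/(y_c·A) = 1.11 + 1.19229/(1.11 × 3.87076) = 1.11 + 0.2775 = 1.3875 m along the plane.
The resultant acts 1.11 + 0.2775 = 1.3875 m (along the plate) below the hinge at the top edge, so the moment about the hinge is M = F × 1.3875 = 35.4052 × 1.3875 = 49.1247 kN·m.

M ≈ 49.12 kN·m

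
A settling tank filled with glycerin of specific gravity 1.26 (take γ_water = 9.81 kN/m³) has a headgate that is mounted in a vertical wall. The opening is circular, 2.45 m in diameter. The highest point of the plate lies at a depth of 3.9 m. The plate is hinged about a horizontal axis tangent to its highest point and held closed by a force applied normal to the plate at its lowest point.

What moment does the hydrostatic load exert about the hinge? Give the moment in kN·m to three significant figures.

γ = 1.26 × 9.81 = 12.3606 kN/m³.
The centroid is at the centre, 1.225 m below the top of the plate, so the centroid depth is h_c = 3.9 + 1.225 = 5.125 m.
A = π(1.225)² = 4.71435 m².
Resultant F = γ·h_c·A = 12.3606 × 5.125 × 4.71435 = 298.645 kN.
I_c = πr⁴/4 = π × 1.225⁴/4 = 1.76862 m⁴.
Centre of pressure: y_p = y_c + I_c/(y_c·A) = 5.125 + 1.76862/(5.125 × 4.71435) = 5.125 + 0.0732013 = 5.1982 m along the plane.
The resultant acts 1.225 + 0.0732013 = 1.2982 m (along the plate) below the hinge at the top edge, so the moment about the hinge is M = F × 1.2982 = 298.645 × 1.2982 = 387.701 kN·m.

M ≈ 388 kN·m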